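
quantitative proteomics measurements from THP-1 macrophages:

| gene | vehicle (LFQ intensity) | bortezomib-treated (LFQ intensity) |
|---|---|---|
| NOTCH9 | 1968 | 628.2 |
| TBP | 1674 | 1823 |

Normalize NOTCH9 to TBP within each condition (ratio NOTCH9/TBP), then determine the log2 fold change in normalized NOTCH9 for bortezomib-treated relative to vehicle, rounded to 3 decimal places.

-1.770

NOTCH9/TBP (vehicle) = 1968 / 1674 = 1.1756
NOTCH9/TBP (bortezomib-treated) = 628.2 / 1823 = 0.3446
Fold change = 0.3446 / 1.1756 = 0.2931
log2(0.2931) = -1.7704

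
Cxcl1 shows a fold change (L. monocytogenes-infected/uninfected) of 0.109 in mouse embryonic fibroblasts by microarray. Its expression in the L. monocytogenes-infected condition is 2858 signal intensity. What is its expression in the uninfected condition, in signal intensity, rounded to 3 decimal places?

26220.183

uninfected expression = 2858 / 0.109 = 26220.183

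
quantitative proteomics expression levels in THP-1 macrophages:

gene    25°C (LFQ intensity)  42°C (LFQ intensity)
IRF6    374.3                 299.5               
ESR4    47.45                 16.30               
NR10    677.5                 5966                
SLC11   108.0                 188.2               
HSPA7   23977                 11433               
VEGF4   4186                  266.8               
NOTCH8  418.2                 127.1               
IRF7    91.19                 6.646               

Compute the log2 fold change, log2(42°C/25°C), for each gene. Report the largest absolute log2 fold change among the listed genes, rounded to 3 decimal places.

3.972

log2(299.5/374.3) = -0.322  (IRF6)
log2(16.30/47.45) = -1.542  (ESR4)
log2(5966/677.5) = 3.138  (NR10)
log2(188.2/108.0) = 0.801  (SLC11)
log2(11433/23977) = -1.068  (HSPA7)
log2(266.8/4186) = -3.972  (VEGF4)
log2(127.1/418.2) = -1.718  (NOTCH8)
log2(6.646/91.19) = -3.778  (IRF7)
The largest magnitude belongs to VEGF4.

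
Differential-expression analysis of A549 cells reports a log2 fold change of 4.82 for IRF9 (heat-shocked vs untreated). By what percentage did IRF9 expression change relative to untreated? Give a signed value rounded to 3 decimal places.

Fold change = 2^(4.82) = 28.2465
Percent change = (FC − 1) × 100% = (28.2465 − 1) × 100 = 2724.650%

2724.650%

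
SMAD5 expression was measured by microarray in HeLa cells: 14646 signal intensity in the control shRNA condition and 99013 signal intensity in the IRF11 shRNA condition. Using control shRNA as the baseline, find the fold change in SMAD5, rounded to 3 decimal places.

Fold change = 99013 / 14646 = 6.7604
SMAD5 is upregulated.

6.760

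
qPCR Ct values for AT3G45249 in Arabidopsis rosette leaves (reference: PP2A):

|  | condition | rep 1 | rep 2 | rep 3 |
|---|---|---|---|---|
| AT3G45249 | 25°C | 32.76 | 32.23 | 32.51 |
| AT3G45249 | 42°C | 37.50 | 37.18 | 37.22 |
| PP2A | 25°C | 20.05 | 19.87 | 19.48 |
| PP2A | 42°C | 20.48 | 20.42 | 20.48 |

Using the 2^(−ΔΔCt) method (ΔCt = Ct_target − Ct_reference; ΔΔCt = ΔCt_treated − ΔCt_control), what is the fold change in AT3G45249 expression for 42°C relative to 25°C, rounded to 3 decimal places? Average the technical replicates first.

Mean Ct: AT3G45249 25°C 32.500; AT3G45249 42°C 37.300; PP2A 25°C 19.800; PP2A 42°C 20.460
ΔCt(25°C) = 32.500 − 19.800 = 12.700
ΔCt(42°C) = 37.300 − 20.460 = 16.840
ΔΔCt = 16.840 − 12.700 = 4.140
Fold change = 2^(−4.140) = 0.0567

0.057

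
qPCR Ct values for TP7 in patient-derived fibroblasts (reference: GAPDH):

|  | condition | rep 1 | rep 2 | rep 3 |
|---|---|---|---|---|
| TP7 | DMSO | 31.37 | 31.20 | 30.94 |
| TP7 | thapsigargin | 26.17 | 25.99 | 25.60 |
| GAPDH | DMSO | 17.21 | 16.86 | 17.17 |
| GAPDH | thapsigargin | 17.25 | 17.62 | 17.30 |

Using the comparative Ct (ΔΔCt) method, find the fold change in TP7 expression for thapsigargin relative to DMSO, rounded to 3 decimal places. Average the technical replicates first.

Mean Ct: TP7 DMSO 31.170; TP7 thapsigargin 25.920; GAPDH DMSO 17.080; GAPDH thapsigargin 17.390
ΔCt(DMSO) = 31.170 − 17.080 = 14.090
ΔCt(thapsigargin) = 25.920 − 17.390 = 8.530
ΔΔCt = 8.530 − 14.090 = -5.560
Fold change = 2^(−(-5.560)) = 2^5.560 = 47.1766

47.177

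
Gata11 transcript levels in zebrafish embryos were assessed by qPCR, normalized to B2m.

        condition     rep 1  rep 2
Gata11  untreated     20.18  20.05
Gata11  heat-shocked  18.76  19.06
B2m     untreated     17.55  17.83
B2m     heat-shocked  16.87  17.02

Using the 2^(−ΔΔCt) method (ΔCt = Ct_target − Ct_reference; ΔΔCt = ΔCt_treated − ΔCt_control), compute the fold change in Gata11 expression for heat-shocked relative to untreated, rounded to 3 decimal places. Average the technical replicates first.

1.376

Mean Ct: Gata11 untreated 20.115; Gata11 heat-shocked 18.910; B2m untreated 17.690; B2m heat-shocked 16.945
ΔCt(untreated) = 20.115 − 17.690 = 2.425
ΔCt(heat-shocked) = 18.910 − 16.945 = 1.965
ΔΔCt = 1.965 − 2.425 = -0.460
Fold change = 2^(−(-0.460)) = 2^0.460 = 1.3755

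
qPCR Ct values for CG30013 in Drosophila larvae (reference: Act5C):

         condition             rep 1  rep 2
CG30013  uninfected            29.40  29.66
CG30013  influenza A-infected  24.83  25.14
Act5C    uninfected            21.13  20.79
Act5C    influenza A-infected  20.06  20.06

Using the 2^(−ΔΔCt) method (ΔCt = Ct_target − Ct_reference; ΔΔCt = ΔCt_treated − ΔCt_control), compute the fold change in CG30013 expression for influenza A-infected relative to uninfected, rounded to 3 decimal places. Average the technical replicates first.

Mean Ct: CG30013 uninfected 29.530; CG30013 influenza A-infected 24.985; Act5C uninfected 20.960; Act5C influenza A-infected 20.060
ΔCt(uninfected) = 29.530 − 20.960 = 8.570
ΔCt(influenza A-infected) = 24.985 − 20.060 = 4.925
ΔΔCt = 4.925 − 8.570 = -3.645
Fold change = 2^(−(-3.645)) = 2^3.645 = 12.5099

12.510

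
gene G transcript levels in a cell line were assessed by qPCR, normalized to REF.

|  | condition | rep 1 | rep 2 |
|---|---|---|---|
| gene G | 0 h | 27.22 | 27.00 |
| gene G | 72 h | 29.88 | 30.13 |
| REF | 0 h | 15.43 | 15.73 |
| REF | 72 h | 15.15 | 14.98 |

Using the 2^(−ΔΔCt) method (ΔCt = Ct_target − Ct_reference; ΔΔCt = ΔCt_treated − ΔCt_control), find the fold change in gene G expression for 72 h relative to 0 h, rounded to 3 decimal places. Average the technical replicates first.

Mean Ct: gene G 0 h 27.110; gene G 72 h 30.005; REF 0 h 15.580; REF 72 h 15.065
ΔCt(0 h) = 27.110 − 15.580 = 11.530
ΔCt(72 h) = 30.005 − 15.065 = 14.940
ΔΔCt = 14.940 − 11.530 = 3.410
Fold change = 2^(−3.410) = 0.0941

0.094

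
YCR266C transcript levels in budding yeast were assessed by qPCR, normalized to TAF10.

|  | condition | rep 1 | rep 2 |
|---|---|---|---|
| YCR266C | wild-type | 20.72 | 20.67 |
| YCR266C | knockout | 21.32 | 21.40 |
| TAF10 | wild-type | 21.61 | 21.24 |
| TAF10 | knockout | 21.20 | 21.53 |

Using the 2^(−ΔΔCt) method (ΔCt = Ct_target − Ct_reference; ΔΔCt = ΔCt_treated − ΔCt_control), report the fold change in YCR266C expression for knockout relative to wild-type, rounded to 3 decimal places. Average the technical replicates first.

Mean Ct: YCR266C wild-type 20.695; YCR266C knockout 21.360; TAF10 wild-type 21.425; TAF10 knockout 21.365
ΔCt(wild-type) = 20.695 − 21.425 = -0.730
ΔCt(knockout) = 21.360 − 21.365 = -0.005
ΔΔCt = -0.005 − (-0.730) = 0.725
Fold change = 2^(−0.725) = 0.6050

0.605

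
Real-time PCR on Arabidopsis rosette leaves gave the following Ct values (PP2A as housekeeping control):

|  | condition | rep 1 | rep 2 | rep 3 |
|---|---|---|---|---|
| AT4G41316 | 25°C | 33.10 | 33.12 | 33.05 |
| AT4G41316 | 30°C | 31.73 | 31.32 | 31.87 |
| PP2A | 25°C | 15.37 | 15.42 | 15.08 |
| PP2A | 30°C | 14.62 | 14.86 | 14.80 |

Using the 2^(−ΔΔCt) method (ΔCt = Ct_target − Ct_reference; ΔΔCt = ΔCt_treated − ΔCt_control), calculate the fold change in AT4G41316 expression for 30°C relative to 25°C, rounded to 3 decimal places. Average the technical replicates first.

Mean Ct: AT4G41316 25°C 33.090; AT4G41316 30°C 31.640; PP2A 25°C 15.290; PP2A 30°C 14.760
ΔCt(25°C) = 33.090 − 15.290 = 17.800
ΔCt(30°C) = 31.640 − 14.760 = 16.880
ΔΔCt = 16.880 − 17.800 = -0.920
Fold change = 2^(−(-0.920)) = 2^0.920 = 1.8921

1.892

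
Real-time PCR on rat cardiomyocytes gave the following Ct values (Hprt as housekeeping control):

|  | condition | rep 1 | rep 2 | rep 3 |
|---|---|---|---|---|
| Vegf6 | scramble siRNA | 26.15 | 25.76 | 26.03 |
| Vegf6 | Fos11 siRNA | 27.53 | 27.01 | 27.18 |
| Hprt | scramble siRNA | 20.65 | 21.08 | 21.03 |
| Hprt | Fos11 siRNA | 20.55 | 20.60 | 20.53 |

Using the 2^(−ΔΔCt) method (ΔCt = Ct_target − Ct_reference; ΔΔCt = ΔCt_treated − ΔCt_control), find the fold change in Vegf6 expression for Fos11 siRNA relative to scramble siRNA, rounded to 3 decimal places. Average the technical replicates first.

Mean Ct: Vegf6 scramble siRNA 25.980; Vegf6 Fos11 siRNA 27.240; Hprt scramble siRNA 20.920; Hprt Fos11 siRNA 20.560
ΔCt(scramble siRNA) = 25.980 − 20.920 = 5.060
ΔCt(Fos11 siRNA) = 27.240 − 20.560 = 6.680
ΔΔCt = 6.680 − 5.060 = 1.620
Fold change = 2^(−1.620) = 0.3253

0.325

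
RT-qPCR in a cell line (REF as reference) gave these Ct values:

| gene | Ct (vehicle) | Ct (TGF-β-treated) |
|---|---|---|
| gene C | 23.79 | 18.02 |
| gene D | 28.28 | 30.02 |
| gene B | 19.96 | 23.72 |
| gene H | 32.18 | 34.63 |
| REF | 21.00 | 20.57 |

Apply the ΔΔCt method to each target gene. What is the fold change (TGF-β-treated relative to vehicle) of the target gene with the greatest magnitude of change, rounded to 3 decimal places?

gene C: ΔΔCt = (18.02−20.57) − (23.79−21.00) = -2.55 − 2.79 = -5.34; fold change = 2^5.34 = 40.504
gene D: ΔΔCt = (30.02−20.57) − (28.28−21.00) = 9.45 − 7.28 = 2.17; fold change = 2^-2.17 = 0.222
gene B: ΔΔCt = (23.72−20.57) − (19.96−21.00) = 3.15 − (-1.04) = 4.19; fold change = 2^-4.19 = 0.055
gene H: ΔΔCt = (34.63−20.57) − (32.18−21.00) = 14.06 − 11.18 = 2.88; fold change = 2^-2.88 = 0.136
gene C has the largest |ΔΔCt| = 5.34.

40.504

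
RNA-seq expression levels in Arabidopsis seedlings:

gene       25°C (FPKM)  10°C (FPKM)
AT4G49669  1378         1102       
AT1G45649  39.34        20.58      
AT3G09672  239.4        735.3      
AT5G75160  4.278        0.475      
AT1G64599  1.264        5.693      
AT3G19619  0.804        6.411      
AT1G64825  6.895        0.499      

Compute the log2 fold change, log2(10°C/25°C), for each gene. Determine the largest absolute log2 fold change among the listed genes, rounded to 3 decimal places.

3.788

log2(1102/1378) = -0.322  (AT4G49669)
log2(20.58/39.34) = -0.935  (AT1G45649)
log2(735.3/239.4) = 1.619  (AT3G09672)
log2(0.475/4.278) = -3.171  (AT5G75160)
log2(5.693/1.264) = 2.171  (AT1G64599)
log2(6.411/0.804) = 2.995  (AT3G19619)
log2(0.499/6.895) = -3.788  (AT1G64825)
The largest magnitude belongs to AT1G64825.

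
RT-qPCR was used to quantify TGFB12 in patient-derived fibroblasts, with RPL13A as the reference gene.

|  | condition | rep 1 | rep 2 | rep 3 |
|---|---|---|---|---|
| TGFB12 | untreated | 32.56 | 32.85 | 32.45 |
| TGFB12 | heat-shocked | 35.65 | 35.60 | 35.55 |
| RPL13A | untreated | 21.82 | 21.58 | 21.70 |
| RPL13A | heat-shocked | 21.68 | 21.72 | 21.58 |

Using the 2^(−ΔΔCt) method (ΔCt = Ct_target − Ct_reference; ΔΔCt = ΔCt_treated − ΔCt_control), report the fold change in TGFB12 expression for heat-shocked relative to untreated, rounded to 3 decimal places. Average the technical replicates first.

0.123

Mean Ct: TGFB12 untreated 32.620; TGFB12 heat-shocked 35.600; RPL13A untreated 21.700; RPL13A heat-shocked 21.660
ΔCt(untreated) = 32.620 − 21.700 = 10.920
ΔCt(heat-shocked) = 35.600 − 21.660 = 13.940
ΔΔCt = 13.940 − 10.920 = 3.020
Fold change = 2^(−3.020) = 0.1233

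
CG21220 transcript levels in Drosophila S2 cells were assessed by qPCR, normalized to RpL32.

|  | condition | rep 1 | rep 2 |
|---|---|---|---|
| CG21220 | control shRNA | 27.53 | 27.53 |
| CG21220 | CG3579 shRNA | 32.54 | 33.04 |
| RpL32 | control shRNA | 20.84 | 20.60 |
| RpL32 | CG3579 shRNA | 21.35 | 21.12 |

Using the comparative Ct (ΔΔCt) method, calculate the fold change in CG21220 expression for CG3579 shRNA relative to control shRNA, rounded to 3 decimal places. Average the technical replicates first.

Mean Ct: CG21220 control shRNA 27.530; CG21220 CG3579 shRNA 32.790; RpL32 control shRNA 20.720; RpL32 CG3579 shRNA 21.235
ΔCt(control shRNA) = 27.530 − 20.720 = 6.810
ΔCt(CG3579 shRNA) = 32.790 − 21.235 = 11.555
ΔΔCt = 11.555 − 6.810 = 4.745
Fold change = 2^(−4.745) = 0.0373

0.037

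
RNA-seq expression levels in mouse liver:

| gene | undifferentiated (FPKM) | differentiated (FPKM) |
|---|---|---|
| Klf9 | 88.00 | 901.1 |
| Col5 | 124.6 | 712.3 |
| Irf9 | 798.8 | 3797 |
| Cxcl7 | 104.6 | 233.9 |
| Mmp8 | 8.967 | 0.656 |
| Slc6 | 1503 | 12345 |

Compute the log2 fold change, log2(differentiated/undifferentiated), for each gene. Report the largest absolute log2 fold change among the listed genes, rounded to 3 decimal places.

log2(901.1/88.00) = 3.356  (Klf9)
log2(712.3/124.6) = 2.515  (Col5)
log2(3797/798.8) = 2.249  (Irf9)
log2(233.9/104.6) = 1.161  (Cxcl7)
log2(0.656/8.967) = -3.773  (Mmp8)
log2(12345/1503) = 3.038  (Slc6)
The largest magnitude belongs to Mmp8.

3.773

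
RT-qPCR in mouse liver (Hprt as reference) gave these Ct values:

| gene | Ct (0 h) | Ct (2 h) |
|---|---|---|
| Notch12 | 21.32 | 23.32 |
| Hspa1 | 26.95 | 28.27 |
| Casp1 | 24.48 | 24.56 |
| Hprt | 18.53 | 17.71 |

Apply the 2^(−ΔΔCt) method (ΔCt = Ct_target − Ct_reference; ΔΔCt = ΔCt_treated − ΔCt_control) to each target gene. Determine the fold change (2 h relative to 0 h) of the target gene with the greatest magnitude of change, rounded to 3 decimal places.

0.142

Notch12: ΔΔCt = (23.32−17.71) − (21.32−18.53) = 5.61 − 2.79 = 2.82; fold change = 2^-2.82 = 0.142
Hspa1: ΔΔCt = (28.27−17.71) − (26.95−18.53) = 10.56 − 8.42 = 2.14; fold change = 2^-2.14 = 0.227
Casp1: ΔΔCt = (24.56−17.71) − (24.48−18.53) = 6.85 − 5.95 = 0.90; fold change = 2^-0.90 = 0.536
Notch12 has the largest |ΔΔCt| = 2.82.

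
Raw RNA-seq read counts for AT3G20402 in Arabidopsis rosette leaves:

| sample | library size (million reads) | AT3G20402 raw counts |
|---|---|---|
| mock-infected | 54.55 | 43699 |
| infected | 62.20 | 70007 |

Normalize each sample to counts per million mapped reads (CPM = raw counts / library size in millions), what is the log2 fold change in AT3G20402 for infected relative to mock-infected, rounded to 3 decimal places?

0.491

CPM(mock-infected) = 43699 / 54.55 = 801.0816
CPM(infected) = 70007 / 62.20 = 1125.5145
Fold change = 1125.5145 / 801.0816 = 1.40499
log2(1.40499) = 0.4906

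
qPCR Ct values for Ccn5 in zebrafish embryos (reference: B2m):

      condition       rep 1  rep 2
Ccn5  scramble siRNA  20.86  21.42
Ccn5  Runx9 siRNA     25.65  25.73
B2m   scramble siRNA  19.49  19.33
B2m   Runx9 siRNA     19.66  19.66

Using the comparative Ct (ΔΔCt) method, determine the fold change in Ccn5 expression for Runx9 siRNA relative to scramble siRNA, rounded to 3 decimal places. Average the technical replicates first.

0.051

Mean Ct: Ccn5 scramble siRNA 21.140; Ccn5 Runx9 siRNA 25.690; B2m scramble siRNA 19.410; B2m Runx9 siRNA 19.660
ΔCt(scramble siRNA) = 21.140 − 19.410 = 1.730
ΔCt(Runx9 siRNA) = 25.690 − 19.660 = 6.030
ΔΔCt = 6.030 − 1.730 = 4.300
Fold change = 2^(−4.300) = 0.0508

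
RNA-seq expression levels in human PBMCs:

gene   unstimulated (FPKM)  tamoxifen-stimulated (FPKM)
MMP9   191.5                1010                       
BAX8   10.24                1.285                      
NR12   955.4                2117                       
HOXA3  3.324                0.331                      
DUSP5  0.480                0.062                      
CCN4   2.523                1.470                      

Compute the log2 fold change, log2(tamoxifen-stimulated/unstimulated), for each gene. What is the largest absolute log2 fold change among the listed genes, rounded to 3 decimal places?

3.328

log2(1010/191.5) = 2.399  (MMP9)
log2(1.285/10.24) = -2.994  (BAX8)
log2(2117/955.4) = 1.148  (NR12)
log2(0.331/3.324) = -3.328  (HOXA3)
log2(0.062/0.480) = -2.953  (DUSP5)
log2(1.470/2.523) = -0.779  (CCN4)
The largest magnitude belongs to HOXA3.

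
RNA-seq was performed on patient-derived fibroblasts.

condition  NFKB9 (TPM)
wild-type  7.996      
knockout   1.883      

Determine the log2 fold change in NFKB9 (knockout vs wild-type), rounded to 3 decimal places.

Fold change = 1.883 / 7.996 = 0.2355
log2(0.2355) = -2.0862

-2.086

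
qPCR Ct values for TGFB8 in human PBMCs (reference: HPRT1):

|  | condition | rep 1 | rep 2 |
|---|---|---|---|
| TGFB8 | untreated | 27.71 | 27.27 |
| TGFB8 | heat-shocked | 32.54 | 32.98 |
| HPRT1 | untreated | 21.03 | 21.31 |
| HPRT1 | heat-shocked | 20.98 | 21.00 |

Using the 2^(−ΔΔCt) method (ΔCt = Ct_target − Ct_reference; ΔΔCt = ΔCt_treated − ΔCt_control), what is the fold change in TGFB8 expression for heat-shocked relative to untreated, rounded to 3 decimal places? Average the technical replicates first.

0.023

Mean Ct: TGFB8 untreated 27.490; TGFB8 heat-shocked 32.760; HPRT1 untreated 21.170; HPRT1 heat-shocked 20.990
ΔCt(untreated) = 27.490 − 21.170 = 6.320
ΔCt(heat-shocked) = 32.760 − 20.990 = 11.770
ΔΔCt = 11.770 − 6.320 = 5.450
Fold change = 2^(−5.450) = 0.0229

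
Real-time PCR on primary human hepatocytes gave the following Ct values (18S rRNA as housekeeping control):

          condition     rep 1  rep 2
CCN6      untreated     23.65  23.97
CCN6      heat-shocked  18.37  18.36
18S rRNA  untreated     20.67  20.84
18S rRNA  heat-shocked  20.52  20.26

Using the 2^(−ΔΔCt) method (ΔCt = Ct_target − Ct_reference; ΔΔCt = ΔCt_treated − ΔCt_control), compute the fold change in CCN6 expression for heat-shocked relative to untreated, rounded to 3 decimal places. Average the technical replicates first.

Mean Ct: CCN6 untreated 23.810; CCN6 heat-shocked 18.365; 18S rRNA untreated 20.755; 18S rRNA heat-shocked 20.390
ΔCt(untreated) = 23.810 − 20.755 = 3.055
ΔCt(heat-shocked) = 18.365 − 20.390 = -2.025
ΔΔCt = -2.025 − 3.055 = -5.080
Fold change = 2^(−(-5.080)) = 2^5.080 = 33.8246

33.825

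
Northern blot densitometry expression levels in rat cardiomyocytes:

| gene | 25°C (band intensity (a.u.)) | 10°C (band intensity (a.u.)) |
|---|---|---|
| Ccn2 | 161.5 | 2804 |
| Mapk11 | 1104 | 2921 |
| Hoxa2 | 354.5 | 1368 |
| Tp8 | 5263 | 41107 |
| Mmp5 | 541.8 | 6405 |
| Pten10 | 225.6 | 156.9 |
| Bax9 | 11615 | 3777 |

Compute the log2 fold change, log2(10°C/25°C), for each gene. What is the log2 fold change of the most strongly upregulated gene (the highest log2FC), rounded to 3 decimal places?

log2(2804/161.5) = 4.118  (Ccn2)
log2(2921/1104) = 1.404  (Mapk11)
log2(1368/354.5) = 1.948  (Hoxa2)
log2(41107/5263) = 2.965  (Tp8)
log2(6405/541.8) = 3.563  (Mmp5)
log2(156.9/225.6) = -0.524  (Pten10)
log2(3777/11615) = -1.621  (Bax9)
Ccn2 is most strongly upregulated.

4.118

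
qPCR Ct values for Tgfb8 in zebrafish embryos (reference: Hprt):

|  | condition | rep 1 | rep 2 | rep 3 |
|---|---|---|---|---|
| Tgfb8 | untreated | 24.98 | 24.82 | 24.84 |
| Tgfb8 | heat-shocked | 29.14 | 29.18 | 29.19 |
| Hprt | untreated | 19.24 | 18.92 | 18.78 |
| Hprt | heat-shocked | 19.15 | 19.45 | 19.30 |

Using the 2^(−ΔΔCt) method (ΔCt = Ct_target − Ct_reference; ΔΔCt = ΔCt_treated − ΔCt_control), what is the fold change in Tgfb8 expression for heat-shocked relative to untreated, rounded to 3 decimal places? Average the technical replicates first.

0.064

Mean Ct: Tgfb8 untreated 24.880; Tgfb8 heat-shocked 29.170; Hprt untreated 18.980; Hprt heat-shocked 19.300
ΔCt(untreated) = 24.880 − 18.980 = 5.900
ΔCt(heat-shocked) = 29.170 − 19.300 = 9.870
ΔΔCt = 9.870 − 5.900 = 3.970
Fold change = 2^(−3.970) = 0.0638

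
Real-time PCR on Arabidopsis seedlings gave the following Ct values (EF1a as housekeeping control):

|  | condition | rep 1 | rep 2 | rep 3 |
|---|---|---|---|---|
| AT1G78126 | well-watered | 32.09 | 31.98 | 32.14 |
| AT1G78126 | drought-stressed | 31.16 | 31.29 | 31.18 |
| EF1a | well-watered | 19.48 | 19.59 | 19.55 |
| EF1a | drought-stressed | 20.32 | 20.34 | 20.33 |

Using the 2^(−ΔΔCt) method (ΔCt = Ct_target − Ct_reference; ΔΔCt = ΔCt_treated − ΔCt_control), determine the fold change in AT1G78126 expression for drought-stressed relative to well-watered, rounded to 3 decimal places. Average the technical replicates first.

3.138

Mean Ct: AT1G78126 well-watered 32.070; AT1G78126 drought-stressed 31.210; EF1a well-watered 19.540; EF1a drought-stressed 20.330
ΔCt(well-watered) = 32.070 − 19.540 = 12.530
ΔCt(drought-stressed) = 31.210 − 20.330 = 10.880
ΔΔCt = 10.880 − 12.530 = -1.650
Fold change = 2^(−(-1.650)) = 2^1.650 = 3.1383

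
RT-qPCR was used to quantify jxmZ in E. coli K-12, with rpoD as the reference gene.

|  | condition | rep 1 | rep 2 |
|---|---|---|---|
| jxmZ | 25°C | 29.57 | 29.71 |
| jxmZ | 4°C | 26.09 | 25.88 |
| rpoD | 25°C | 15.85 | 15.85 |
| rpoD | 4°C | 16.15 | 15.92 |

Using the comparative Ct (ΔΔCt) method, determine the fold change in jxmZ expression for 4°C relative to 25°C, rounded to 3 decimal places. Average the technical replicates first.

14.320

Mean Ct: jxmZ 25°C 29.640; jxmZ 4°C 25.985; rpoD 25°C 15.850; rpoD 4°C 16.035
ΔCt(25°C) = 29.640 − 15.850 = 13.790
ΔCt(4°C) = 25.985 − 16.035 = 9.950
ΔΔCt = 9.950 − 13.790 = -3.840
Fold change = 2^(−(-3.840)) = 2^3.840 = 14.3204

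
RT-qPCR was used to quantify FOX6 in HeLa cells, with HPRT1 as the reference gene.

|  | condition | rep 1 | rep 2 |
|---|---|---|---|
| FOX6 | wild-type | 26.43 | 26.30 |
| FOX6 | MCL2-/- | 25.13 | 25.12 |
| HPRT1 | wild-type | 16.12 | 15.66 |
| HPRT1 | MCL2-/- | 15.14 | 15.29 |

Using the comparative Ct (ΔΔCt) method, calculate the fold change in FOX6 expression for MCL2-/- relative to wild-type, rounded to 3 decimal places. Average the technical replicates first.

1.479

Mean Ct: FOX6 wild-type 26.365; FOX6 MCL2-/- 25.125; HPRT1 wild-type 15.890; HPRT1 MCL2-/- 15.215
ΔCt(wild-type) = 26.365 − 15.890 = 10.475
ΔCt(MCL2-/-) = 25.125 − 15.215 = 9.910
ΔΔCt = 9.910 − 10.475 = -0.565
Fold change = 2^(−(-0.565)) = 2^0.565 = 1.4794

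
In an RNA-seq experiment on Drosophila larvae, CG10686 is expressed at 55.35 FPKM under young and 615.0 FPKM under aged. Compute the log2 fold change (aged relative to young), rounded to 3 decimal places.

3.474

Fold change = 615.0 / 55.35 = 11.1111
log2(11.1111) = 3.4739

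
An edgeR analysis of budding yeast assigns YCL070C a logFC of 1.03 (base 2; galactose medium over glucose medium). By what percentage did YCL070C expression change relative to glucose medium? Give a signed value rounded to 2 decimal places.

104.20%

Fold change = 2^(1.03) = 2.0420
Percent change = (FC − 1) × 100% = (2.0420 − 1) × 100 = 104.20%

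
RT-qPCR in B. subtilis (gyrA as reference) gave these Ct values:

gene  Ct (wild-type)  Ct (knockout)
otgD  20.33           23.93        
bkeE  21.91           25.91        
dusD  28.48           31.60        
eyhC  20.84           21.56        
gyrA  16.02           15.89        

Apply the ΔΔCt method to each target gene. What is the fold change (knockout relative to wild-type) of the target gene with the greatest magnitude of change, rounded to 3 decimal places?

0.057

otgD: ΔΔCt = (23.93−15.89) − (20.33−16.02) = 8.04 − 4.31 = 3.73; fold change = 2^-3.73 = 0.075
bkeE: ΔΔCt = (25.91−15.89) − (21.91−16.02) = 10.02 − 5.89 = 4.13; fold change = 2^-4.13 = 0.057
dusD: ΔΔCt = (31.60−15.89) − (28.48−16.02) = 15.71 − 12.46 = 3.25; fold change = 2^-3.25 = 0.105
eyhC: ΔΔCt = (21.56−15.89) − (20.84−16.02) = 5.67 − 4.82 = 0.85; fold change = 2^-0.85 = 0.555
bkeE has the largest |ΔΔCt| = 4.13.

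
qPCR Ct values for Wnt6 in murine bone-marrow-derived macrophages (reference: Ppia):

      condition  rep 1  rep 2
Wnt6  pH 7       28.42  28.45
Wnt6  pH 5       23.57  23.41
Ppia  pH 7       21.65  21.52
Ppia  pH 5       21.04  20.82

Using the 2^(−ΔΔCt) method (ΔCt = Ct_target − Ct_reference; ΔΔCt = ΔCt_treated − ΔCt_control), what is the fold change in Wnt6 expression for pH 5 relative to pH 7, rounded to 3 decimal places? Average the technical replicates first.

Mean Ct: Wnt6 pH 7 28.435; Wnt6 pH 5 23.490; Ppia pH 7 21.585; Ppia pH 5 20.930
ΔCt(pH 7) = 28.435 − 21.585 = 6.850
ΔCt(pH 5) = 23.490 − 20.930 = 2.560
ΔΔCt = 2.560 − 6.850 = -4.290
Fold change = 2^(−(-4.290)) = 2^4.290 = 19.5622

19.562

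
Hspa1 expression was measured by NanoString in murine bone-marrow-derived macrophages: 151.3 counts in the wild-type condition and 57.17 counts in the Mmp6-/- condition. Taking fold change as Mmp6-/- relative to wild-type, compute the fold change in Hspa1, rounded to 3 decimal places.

0.378

Fold change = 57.17 / 151.3 = 0.3779
Hspa1 is downregulated.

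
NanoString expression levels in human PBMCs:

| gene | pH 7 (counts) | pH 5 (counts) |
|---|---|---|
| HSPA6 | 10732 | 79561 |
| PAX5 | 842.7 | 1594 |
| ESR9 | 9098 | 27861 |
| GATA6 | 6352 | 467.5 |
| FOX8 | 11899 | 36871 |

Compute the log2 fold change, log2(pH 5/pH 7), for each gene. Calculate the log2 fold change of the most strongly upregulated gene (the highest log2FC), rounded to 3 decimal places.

2.890

log2(79561/10732) = 2.890  (HSPA6)
log2(1594/842.7) = 0.920  (PAX5)
log2(27861/9098) = 1.615  (ESR9)
log2(467.5/6352) = -3.764  (GATA6)
log2(36871/11899) = 1.632  (FOX8)
HSPA6 is most strongly upregulated.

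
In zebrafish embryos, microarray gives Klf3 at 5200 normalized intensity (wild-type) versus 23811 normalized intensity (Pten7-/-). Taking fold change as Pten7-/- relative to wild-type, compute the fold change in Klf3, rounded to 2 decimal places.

4.58

Fold change = 23811 / 5200 = 4.579
Klf3 is upregulated.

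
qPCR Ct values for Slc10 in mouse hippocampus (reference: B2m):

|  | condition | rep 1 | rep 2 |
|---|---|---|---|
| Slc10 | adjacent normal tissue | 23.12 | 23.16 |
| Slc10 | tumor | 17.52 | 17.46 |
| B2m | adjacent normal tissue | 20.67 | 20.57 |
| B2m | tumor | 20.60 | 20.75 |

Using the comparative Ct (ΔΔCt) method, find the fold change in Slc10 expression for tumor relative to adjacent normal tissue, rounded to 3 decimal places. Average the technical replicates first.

52.165

Mean Ct: Slc10 adjacent normal tissue 23.140; Slc10 tumor 17.490; B2m adjacent normal tissue 20.620; B2m tumor 20.675
ΔCt(adjacent normal tissue) = 23.140 − 20.620 = 2.520
ΔCt(tumor) = 17.490 − 20.675 = -3.185
ΔΔCt = -3.185 − 2.520 = -5.705
Fold change = 2^(−(-5.705)) = 2^5.705 = 52.1646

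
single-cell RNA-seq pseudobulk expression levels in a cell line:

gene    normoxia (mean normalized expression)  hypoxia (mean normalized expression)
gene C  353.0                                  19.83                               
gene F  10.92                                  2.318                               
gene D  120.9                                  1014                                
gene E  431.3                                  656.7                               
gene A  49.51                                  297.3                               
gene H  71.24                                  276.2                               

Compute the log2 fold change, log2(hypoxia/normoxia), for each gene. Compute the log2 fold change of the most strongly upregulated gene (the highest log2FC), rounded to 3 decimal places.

3.068

log2(19.83/353.0) = -4.154  (gene C)
log2(2.318/10.92) = -2.236  (gene F)
log2(1014/120.9) = 3.068  (gene D)
log2(656.7/431.3) = 0.607  (gene E)
log2(297.3/49.51) = 2.586  (gene A)
log2(276.2/71.24) = 1.955  (gene H)
gene D is most strongly upregulated.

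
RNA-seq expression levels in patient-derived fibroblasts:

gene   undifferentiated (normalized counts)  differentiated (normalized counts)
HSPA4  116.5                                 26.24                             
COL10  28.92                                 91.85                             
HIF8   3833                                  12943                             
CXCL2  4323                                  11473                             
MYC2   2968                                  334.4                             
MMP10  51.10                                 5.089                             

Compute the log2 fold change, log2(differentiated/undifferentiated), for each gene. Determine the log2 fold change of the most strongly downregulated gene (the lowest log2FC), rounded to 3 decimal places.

log2(26.24/116.5) = -2.150  (HSPA4)
log2(91.85/28.92) = 1.667  (COL10)
log2(12943/3833) = 1.756  (HIF8)
log2(11473/4323) = 1.408  (CXCL2)
log2(334.4/2968) = -3.150  (MYC2)
log2(5.089/51.10) = -3.328  (MMP10)
MMP10 is most strongly downregulated.

-3.328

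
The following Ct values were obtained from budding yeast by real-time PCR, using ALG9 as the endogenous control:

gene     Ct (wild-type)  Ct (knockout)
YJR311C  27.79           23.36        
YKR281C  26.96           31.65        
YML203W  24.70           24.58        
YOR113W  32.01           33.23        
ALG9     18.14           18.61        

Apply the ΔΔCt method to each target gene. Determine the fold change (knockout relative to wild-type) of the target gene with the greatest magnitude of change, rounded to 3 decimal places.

29.857

YJR311C: ΔΔCt = (23.36−18.61) − (27.79−18.14) = 4.75 − 9.65 = -4.90; fold change = 2^4.90 = 29.857
YKR281C: ΔΔCt = (31.65−18.61) − (26.96−18.14) = 13.04 − 8.82 = 4.22; fold change = 2^-4.22 = 0.054
YML203W: ΔΔCt = (24.58−18.61) − (24.70−18.14) = 5.97 − 6.56 = -0.59; fold change = 2^0.59 = 1.505
YOR113W: ΔΔCt = (33.23−18.61) − (32.01−18.14) = 14.62 − 13.87 = 0.75; fold change = 2^-0.75 = 0.595
YJR311C has the largest |ΔΔCt| = 4.90.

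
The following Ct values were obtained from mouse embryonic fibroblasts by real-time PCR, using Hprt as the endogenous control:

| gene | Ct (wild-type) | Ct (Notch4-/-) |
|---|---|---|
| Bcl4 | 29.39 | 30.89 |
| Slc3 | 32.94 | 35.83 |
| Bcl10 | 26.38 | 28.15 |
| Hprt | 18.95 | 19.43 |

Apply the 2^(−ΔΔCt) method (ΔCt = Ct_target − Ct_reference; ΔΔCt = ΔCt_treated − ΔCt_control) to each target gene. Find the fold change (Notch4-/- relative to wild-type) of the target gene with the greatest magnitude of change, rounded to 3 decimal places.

Bcl4: ΔΔCt = (30.89−19.43) − (29.39−18.95) = 11.46 − 10.44 = 1.02; fold change = 2^-1.02 = 0.493
Slc3: ΔΔCt = (35.83−19.43) − (32.94−18.95) = 16.40 − 13.99 = 2.41; fold change = 2^-2.41 = 0.188
Bcl10: ΔΔCt = (28.15−19.43) − (26.38−18.95) = 8.72 − 7.43 = 1.29; fold change = 2^-1.29 = 0.409
Slc3 has the largest |ΔΔCt| = 2.41.

0.188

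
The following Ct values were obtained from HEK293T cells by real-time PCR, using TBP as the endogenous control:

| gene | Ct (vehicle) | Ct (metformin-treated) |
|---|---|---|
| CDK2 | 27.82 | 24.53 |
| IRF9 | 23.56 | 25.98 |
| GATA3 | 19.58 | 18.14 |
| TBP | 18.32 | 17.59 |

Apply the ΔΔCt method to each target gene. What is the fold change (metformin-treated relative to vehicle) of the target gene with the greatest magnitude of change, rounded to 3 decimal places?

CDK2: ΔΔCt = (24.53−17.59) − (27.82−18.32) = 6.94 − 9.50 = -2.56; fold change = 2^2.56 = 5.897
IRF9: ΔΔCt = (25.98−17.59) − (23.56−18.32) = 8.39 − 5.24 = 3.15; fold change = 2^-3.15 = 0.113
GATA3: ΔΔCt = (18.14−17.59) − (19.58−18.32) = 0.55 − 1.26 = -0.71; fold change = 2^0.71 = 1.636
IRF9 has the largest |ΔΔCt| = 3.15.

0.113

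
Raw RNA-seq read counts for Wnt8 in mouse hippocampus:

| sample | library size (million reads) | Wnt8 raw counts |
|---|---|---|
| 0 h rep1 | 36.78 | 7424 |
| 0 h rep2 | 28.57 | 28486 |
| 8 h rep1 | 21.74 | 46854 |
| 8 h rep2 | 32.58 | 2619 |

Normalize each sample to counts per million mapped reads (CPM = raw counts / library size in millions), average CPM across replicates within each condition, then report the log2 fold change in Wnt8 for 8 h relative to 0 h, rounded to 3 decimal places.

0.899

CPM(0 h rep1) = 7424 / 36.78 = 201.8488
CPM(0 h rep2) = 28486 / 28.57 = 997.0599
CPM(8 h rep1) = 46854 / 21.74 = 2155.1978
CPM(8 h rep2) = 2619 / 32.58 = 80.3867
mean CPM(0 h) = 599.4543; mean CPM(8 h) = 1117.7923
Fold change = 1117.7923 / 599.4543 = 1.86468
log2(1.86468) = 0.8989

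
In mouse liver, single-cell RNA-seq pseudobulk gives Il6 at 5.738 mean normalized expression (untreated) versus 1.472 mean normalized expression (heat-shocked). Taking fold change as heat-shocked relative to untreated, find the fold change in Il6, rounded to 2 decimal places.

Fold change = 1.472 / 5.738 = 0.257
Il6 is downregulated.

0.26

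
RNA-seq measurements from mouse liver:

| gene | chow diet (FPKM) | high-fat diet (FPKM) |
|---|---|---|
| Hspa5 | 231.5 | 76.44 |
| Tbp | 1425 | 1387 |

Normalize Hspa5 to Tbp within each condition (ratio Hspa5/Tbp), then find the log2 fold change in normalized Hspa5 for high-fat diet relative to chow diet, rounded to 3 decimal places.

Hspa5/Tbp (chow diet) = 231.5 / 1425 = 0.16246
Hspa5/Tbp (high-fat diet) = 76.44 / 1387 = 0.055112
Fold change = 0.055112 / 0.16246 = 0.3392
log2(0.3392) = -1.5596

-1.560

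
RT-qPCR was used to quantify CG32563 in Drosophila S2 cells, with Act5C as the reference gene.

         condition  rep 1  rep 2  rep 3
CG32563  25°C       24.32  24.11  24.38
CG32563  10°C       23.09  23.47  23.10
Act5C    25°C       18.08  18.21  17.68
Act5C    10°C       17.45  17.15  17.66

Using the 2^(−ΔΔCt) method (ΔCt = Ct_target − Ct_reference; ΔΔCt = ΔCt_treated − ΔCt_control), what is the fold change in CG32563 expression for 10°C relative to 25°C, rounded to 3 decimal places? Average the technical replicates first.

Mean Ct: CG32563 25°C 24.270; CG32563 10°C 23.220; Act5C 25°C 17.990; Act5C 10°C 17.420
ΔCt(25°C) = 24.270 − 17.990 = 6.280
ΔCt(10°C) = 23.220 − 17.420 = 5.800
ΔΔCt = 5.800 − 6.280 = -0.480
Fold change = 2^(−(-0.480)) = 2^0.480 = 1.3947

1.395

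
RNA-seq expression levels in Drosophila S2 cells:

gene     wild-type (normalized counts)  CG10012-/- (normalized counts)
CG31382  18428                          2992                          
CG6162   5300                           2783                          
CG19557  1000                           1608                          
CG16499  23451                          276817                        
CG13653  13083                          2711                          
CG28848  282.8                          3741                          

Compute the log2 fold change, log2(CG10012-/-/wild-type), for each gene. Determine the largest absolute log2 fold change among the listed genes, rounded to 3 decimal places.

3.726

log2(2992/18428) = -2.623  (CG31382)
log2(2783/5300) = -0.929  (CG6162)
log2(1608/1000) = 0.685  (CG19557)
log2(276817/23451) = 3.561  (CG16499)
log2(2711/13083) = -2.271  (CG13653)
log2(3741/282.8) = 3.726  (CG28848)
The largest magnitude belongs to CG28848.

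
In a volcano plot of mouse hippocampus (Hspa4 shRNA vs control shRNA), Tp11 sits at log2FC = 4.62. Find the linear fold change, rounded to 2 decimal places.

Fold change = 2^(4.62) = 24.590

24.59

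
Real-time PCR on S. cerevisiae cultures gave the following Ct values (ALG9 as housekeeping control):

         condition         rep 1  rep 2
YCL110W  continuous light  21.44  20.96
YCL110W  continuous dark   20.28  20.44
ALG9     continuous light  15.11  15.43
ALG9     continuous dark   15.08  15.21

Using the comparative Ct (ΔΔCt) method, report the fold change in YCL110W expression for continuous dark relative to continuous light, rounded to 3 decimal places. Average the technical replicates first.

1.641

Mean Ct: YCL110W continuous light 21.200; YCL110W continuous dark 20.360; ALG9 continuous light 15.270; ALG9 continuous dark 15.145
ΔCt(continuous light) = 21.200 − 15.270 = 5.930
ΔCt(continuous dark) = 20.360 − 15.145 = 5.215
ΔΔCt = 5.215 − 5.930 = -0.715
Fold change = 2^(−(-0.715)) = 2^0.715 = 1.6415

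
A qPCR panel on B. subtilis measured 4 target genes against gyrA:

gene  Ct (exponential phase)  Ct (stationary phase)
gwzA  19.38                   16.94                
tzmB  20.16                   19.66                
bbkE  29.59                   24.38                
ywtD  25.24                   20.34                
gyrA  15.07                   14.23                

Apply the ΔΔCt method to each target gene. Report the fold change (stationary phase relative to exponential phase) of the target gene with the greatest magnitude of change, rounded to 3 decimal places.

gwzA: ΔΔCt = (16.94−14.23) − (19.38−15.07) = 2.71 − 4.31 = -1.60; fold change = 2^1.60 = 3.031
tzmB: ΔΔCt = (19.66−14.23) − (20.16−15.07) = 5.43 − 5.09 = 0.34; fold change = 2^-0.34 = 0.790
bbkE: ΔΔCt = (24.38−14.23) − (29.59−15.07) = 10.15 − 14.52 = -4.37; fold change = 2^4.37 = 20.678
ywtD: ΔΔCt = (20.34−14.23) − (25.24−15.07) = 6.11 − 10.17 = -4.06; fold change = 2^4.06 = 16.679
bbkE has the largest |ΔΔCt| = 4.37.

20.678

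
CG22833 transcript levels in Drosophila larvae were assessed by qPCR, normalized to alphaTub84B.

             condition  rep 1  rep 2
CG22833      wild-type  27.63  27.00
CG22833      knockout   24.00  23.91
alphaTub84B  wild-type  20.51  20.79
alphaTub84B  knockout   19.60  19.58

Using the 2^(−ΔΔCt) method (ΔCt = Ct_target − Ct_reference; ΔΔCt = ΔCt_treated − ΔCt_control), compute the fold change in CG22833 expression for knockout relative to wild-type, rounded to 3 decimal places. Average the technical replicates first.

4.925

Mean Ct: CG22833 wild-type 27.315; CG22833 knockout 23.955; alphaTub84B wild-type 20.650; alphaTub84B knockout 19.590
ΔCt(wild-type) = 27.315 − 20.650 = 6.665
ΔCt(knockout) = 23.955 − 19.590 = 4.365
ΔΔCt = 4.365 − 6.665 = -2.300
Fold change = 2^(−(-2.300)) = 2^2.300 = 4.9246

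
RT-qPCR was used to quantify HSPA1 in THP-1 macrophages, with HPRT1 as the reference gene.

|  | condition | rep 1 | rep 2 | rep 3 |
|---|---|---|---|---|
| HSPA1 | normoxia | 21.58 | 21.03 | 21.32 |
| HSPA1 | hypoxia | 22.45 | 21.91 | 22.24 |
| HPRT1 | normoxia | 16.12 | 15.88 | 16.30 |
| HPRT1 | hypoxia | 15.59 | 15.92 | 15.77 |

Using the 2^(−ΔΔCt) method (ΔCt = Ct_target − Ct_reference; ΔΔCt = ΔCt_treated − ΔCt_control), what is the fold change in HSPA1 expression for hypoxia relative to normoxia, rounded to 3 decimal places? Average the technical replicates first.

Mean Ct: HSPA1 normoxia 21.310; HSPA1 hypoxia 22.200; HPRT1 normoxia 16.100; HPRT1 hypoxia 15.760
ΔCt(normoxia) = 21.310 − 16.100 = 5.210
ΔCt(hypoxia) = 22.200 − 15.760 = 6.440
ΔΔCt = 6.440 − 5.210 = 1.230
Fold change = 2^(−1.230) = 0.4263

0.426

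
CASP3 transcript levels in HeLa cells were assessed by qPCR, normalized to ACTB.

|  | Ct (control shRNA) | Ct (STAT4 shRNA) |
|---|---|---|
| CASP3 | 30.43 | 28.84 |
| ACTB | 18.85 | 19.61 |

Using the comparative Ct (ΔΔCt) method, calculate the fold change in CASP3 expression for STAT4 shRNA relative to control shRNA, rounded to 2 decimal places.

5.10

ΔCt(control shRNA) = 30.430 − 18.850 = 11.580
ΔCt(STAT4 shRNA) = 28.840 − 19.610 = 9.230
ΔΔCt = 9.230 − 11.580 = -2.350
Fold change = 2^(−(-2.350)) = 2^2.350 = 5.098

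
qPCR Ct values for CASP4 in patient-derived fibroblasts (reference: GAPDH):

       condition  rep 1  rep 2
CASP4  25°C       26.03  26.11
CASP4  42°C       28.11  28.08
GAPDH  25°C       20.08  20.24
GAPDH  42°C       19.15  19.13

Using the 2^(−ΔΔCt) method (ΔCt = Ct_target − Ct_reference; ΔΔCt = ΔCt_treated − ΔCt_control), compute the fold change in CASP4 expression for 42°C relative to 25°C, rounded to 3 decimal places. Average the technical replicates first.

Mean Ct: CASP4 25°C 26.070; CASP4 42°C 28.095; GAPDH 25°C 20.160; GAPDH 42°C 19.140
ΔCt(25°C) = 26.070 − 20.160 = 5.910
ΔCt(42°C) = 28.095 − 19.140 = 8.955
ΔΔCt = 8.955 − 5.910 = 3.045
Fold change = 2^(−3.045) = 0.1212

0.121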